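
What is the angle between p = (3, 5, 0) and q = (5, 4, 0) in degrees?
p·q = 35, |p|² = 34, |q|² = 41
cos θ = 35/√1394 ≈ 0.9374
θ ≈ 20.38°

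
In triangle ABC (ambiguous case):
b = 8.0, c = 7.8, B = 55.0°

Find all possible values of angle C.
sin(C)/c = sin(B)/b  →  sin(C) = c·sin(B)/b = 7.8·sin(55.0°)/8.0 = 0.798673
C₁ = arcsin(0.798673) = 53°,  C₂ = 180° - C₁ = 127°
Check C₂: A = 180° - 55.0° - 127° = -2° ≤ 0, rejected
C = 53° (one solution)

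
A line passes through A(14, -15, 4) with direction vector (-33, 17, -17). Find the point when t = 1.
P(1) = (14 + (-33)(1), -15 + 17(1), 4 + (-17)(1)) = (-19, 2, -13)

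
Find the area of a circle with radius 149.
Area = pi * r²
Area = pi * 149²
Area = pi * 22201
Area = 69746.50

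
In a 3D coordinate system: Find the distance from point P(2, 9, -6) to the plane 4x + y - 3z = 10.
d = |4(2) + 1(9) + (-3)(-6) - (10)| / √(4² + 1² + (-3)²) = 25/√26 = 4.903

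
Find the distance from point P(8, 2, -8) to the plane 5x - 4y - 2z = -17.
d = |5(8) + (-4)(2) + (-2)(-8) - (-17)| / √(5² + (-4)² + (-2)²) = 65/√45 = 9.69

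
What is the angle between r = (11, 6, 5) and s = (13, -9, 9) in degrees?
r·s = 134, |r|² = 182, |s|² = 331
cos θ = 134/√60242 ≈ 0.546
θ ≈ 56.91°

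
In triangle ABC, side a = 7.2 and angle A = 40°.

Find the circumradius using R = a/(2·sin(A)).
R = a/(2·sin(A)) = 7.2/(2·sin(40°))
R = 7.2/(2·0.642788) = 7.2/1.285575 = 5.601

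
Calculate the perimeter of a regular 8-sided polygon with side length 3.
Perimeter = number of sides * side length
Perimeter = 8 * 3
Perimeter = 24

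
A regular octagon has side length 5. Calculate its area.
For a regular 8-gon with side length s = 5:
Apothem a = s / (2*tan(pi/8)) = 5 / (2*tan(pi/8)) ≈ 6.0355
Perimeter P = 8 * 5 = 40
Area = (1/2) * P * a = (1/2) * 40 * 6.0355 = 120.71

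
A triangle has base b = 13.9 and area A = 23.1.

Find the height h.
A = ½bh  →  h = 2A/b
h = 2·23.1/13.9 = 3.324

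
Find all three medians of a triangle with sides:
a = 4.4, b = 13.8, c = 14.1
Using m_x = ½√(2y² + 2z² - x²):
m_a = ½√(2·13.8² + 2·14.1² - 4.4²) = ½√759.14 = 13.78
m_b = ½√(2·4.4² + 2·14.1² - 13.8²) = ½√245.9 = 7.841
m_c = ½√(2·4.4² + 2·13.8² - 14.1²) = ½√220.79 = 7.43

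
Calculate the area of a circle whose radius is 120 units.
Area = pi * r²
Area = pi * 120²
Area = pi * 14400
Area = 45238.93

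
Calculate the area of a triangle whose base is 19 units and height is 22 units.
Area = (1/2) * base * height
Area = (1/2) * 19 * 22
Area = 209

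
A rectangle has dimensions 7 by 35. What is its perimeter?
Perimeter = 2 * (length + width)
Perimeter = 2 * (7 + 35)
Perimeter = 2 * 42
Perimeter = 84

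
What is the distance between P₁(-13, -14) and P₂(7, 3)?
Using the distance formula: d = sqrt((x₂-x₁)² + (y₂-y₁)²)
dx = 7 - (-13) = 20
dy = 3 - (-14) = 17
d = sqrt(20² + 17²) = sqrt(400 + 289) = sqrt(689) = 26.25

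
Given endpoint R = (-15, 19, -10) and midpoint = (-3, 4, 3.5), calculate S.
S = (2×(-3) - (-15), 2×4 - 19, 2×3.5 - (-10)) = (9, -11, 17)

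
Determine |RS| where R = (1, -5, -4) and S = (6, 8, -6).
d = √[(5)² + (13)² + (-2)²] = √198 = 14.07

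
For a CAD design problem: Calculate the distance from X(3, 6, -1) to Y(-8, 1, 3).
d = √[(-11)² + (-5)² + (4)²] = √162 = 12.73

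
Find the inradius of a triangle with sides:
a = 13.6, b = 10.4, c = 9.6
s = (a+b+c)/2 = (13.6+10.4+9.6)/2 = 16.8
Area = √(s(s-a)(s-b)(s-c)) = √(16.8·3.2·6.4·7.2) = 49.7721
r = Area/s = 49.7721/16.8 = 2.963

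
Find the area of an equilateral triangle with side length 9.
Area = (sqrt(3)/4) * s²
Area = (sqrt(3)/4) * 9²
Area = (sqrt(3)/4) * 81
Area = 35.07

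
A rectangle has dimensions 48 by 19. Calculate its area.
Area = length * width
Area = 48 * 19
Area = 912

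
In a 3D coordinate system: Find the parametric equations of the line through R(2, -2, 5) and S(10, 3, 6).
Direction vector d = S - R = (8, 5, 1)
x = 2 + 8t, y = -2 + 5t, z = 5 + t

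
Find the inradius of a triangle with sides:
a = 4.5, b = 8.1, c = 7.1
s = (a+b+c)/2 = (4.5+8.1+7.1)/2 = 9.85
Area = √(s(s-a)(s-b)(s-c)) = √(9.85·5.35·1.75·2.75) = 15.925
r = Area/s = 15.925/9.85 = 1.617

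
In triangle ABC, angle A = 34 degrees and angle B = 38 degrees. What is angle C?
Sum of angles in a triangle = 180 degrees
Third angle = 180 - 34 - 38
Third angle = 108 degrees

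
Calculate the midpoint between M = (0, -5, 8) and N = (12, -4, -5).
Midpoint = ((0+12)/2, (-5-4)/2, (8-5)/2) = (6, -4.5, 1.5)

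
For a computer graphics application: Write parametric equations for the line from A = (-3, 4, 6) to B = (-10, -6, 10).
Direction vector d = B - A = (-7, -10, 4)
x = -3 - 7t, y = 4 - 10t, z = 6 + 4t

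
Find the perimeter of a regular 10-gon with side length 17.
Perimeter = number of sides * side length
Perimeter = 10 * 17
Perimeter = 170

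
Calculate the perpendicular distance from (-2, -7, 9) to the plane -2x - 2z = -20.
d = |(-2)(-2) + 0(-7) + (-2)(9) - (-20)| / √((-2)² + 0² + (-2)²) = 6/√8 = 2.121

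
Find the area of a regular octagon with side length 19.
For a regular 8-gon with side length s = 19:
Apothem a = s / (2*tan(pi/8)) = 19 / (2*tan(pi/8)) ≈ 22.935
Perimeter P = 8 * 19 = 152
Area = (1/2) * P * a = (1/2) * 152 * 22.935 = 1743.06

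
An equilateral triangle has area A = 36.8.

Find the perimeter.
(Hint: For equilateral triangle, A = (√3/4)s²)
A = (√3/4)s²  →  s² = 4A/√3 = 4·36.8/√3 = 84.986
s = 9.21878
Perimeter = 3s = 27.66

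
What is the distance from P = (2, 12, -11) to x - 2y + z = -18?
d = |1(2) + (-2)(12) + 1(-11) - (-18)| / √(1² + (-2)² + 1²) = 15/√6 = 6.124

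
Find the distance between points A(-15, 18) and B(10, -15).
Using the distance formula: d = sqrt((x₂-x₁)² + (y₂-y₁)²)
dx = 10 - (-15) = 25
dy = (-15) - 18 = -33
d = sqrt(25² + (-33)²) = sqrt(625 + 1089) = sqrt(1714) = 41.40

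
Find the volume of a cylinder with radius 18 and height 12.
Volume = pi * r² * h
Volume = pi * 18² * 12
Volume = pi * 324 * 12
Volume = pi * 3888
Volume = 12214.51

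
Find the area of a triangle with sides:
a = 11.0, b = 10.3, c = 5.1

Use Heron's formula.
s = (a+b+c)/2 = (11.0+10.3+5.1)/2 = 13.2
A = √(s(s-a)(s-b)(s-c)) = √(13.2·2.2·2.9·8.1)
A = √682.15 = 26.12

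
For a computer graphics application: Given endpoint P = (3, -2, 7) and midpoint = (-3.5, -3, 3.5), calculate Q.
Q = (2×(-3.5) - 3, 2×(-3) - (-2), 2×3.5 - 7) = (-10, -4, 0)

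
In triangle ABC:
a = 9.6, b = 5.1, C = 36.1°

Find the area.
Using A = ½ab·sin(C):
A = ½·9.6·5.1·sin(36.1°) = ½·48.96·0.589196 = 14.42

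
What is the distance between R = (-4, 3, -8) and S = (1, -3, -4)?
d = √[(5)² + (-6)² + (4)²] = √77 = 8.775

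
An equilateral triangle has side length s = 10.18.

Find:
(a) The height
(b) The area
(a) Height h = s·√3/2 = 10.18·√3/2 = 8.816
(b) Area = (√3/4)·s² = (√3/4)·10.18² = (√3/4)·103.632 = 44.87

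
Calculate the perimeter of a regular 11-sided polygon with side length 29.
Perimeter = number of sides * side length
Perimeter = 11 * 29
Perimeter = 319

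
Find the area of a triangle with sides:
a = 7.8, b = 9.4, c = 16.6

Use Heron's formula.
s = (a+b+c)/2 = (7.8+9.4+16.6)/2 = 16.9
A = √(s(s-a)(s-b)(s-c)) = √(16.9·9.1·7.5·0.3)
A = √346.027 = 18.6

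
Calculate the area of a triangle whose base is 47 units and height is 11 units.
Area = (1/2) * base * height
Area = (1/2) * 47 * 11
Area = 258.50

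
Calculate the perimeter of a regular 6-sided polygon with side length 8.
Perimeter = number of sides * side length
Perimeter = 6 * 8
Perimeter = 48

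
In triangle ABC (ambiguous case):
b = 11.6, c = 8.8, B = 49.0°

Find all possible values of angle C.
sin(C)/c = sin(B)/b  →  sin(C) = c·sin(B)/b = 8.8·sin(49.0°)/11.6 = 0.572538
C₁ = arcsin(0.572538) = 34.93°,  C₂ = 180° - C₁ = 145.07°
Check C₂: A = 180° - 49.0° - 145.07° = -14.07° ≤ 0, rejected
C = 34.93° (one solution)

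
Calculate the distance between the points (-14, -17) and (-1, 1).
Using the distance formula: d = sqrt((x₂-x₁)² + (y₂-y₁)²)
dx = (-1) - (-14) = 13
dy = 1 - (-17) = 18
d = sqrt(13² + 18²) = sqrt(169 + 324) = sqrt(493) = 22.20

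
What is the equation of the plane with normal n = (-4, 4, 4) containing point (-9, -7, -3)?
d = n·P = (-4)(-9) + (4)(-7) + (4)(-3) = -4
Plane: -4x + 4y + 4z = -4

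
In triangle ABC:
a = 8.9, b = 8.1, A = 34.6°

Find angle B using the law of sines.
sin(B)/b = sin(A)/a
sin(B) = b·sin(A)/a = 8.1·sin(34.6°)/8.9 = 0.516802
B = arcsin(0.516802) = 31.12°  (b ≤ a, so B ≤ A and the acute solution is unique)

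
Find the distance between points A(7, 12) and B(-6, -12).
Using the distance formula: d = sqrt((x₂-x₁)² + (y₂-y₁)²)
dx = (-6) - 7 = -13
dy = (-12) - 12 = -24
d = sqrt((-13)² + (-24)²) = sqrt(169 + 576) = sqrt(745) = 27.29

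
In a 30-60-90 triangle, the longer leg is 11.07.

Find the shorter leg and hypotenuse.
In a 30-60-90 triangle, sides are in ratio 1 : √3 : 2.
Long leg = short leg·√3  →  short leg = 11.07/√3 = 6.391
Hypotenuse = 2·(short leg) = 2·11.07/√3 = 12.78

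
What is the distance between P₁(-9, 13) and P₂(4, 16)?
Using the distance formula: d = sqrt((x₂-x₁)² + (y₂-y₁)²)
dx = 4 - (-9) = 13
dy = 16 - 13 = 3
d = sqrt(13² + 3²) = sqrt(169 + 9) = sqrt(178) = 13.34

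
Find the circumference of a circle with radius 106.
Circumference = 2 * pi * r
Circumference = 2 * pi * 106
Circumference = 666.02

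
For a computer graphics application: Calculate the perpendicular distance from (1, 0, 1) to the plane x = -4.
d = |1(1) + 0(0) + 0(1) - (-4)| / √(1² + 0² + 0²) = 5/√1 = 5.0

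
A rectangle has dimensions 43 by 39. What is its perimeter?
Perimeter = 2 * (length + width)
Perimeter = 2 * (43 + 39)
Perimeter = 2 * 82
Perimeter = 164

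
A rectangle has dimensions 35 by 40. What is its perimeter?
Perimeter = 2 * (length + width)
Perimeter = 2 * (35 + 40)
Perimeter = 2 * 75
Perimeter = 150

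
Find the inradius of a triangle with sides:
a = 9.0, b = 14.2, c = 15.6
s = (a+b+c)/2 = (9.0+14.2+15.6)/2 = 19.4
Area = √(s(s-a)(s-b)(s-c)) = √(19.4·10.4·5.2·3.8) = 63.1409
r = Area/s = 63.1409/19.4 = 3.255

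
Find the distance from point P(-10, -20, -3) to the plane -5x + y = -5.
d = |(-5)(-10) + 1(-20) + 0(-3) - (-5)| / √((-5)² + 1² + 0²) = 35/√26 = 6.864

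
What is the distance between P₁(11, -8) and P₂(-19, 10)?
Using the distance formula: d = sqrt((x₂-x₁)² + (y₂-y₁)²)
dx = (-19) - 11 = -30
dy = 10 - (-8) = 18
d = sqrt((-30)² + 18²) = sqrt(900 + 324) = sqrt(1224) = 34.99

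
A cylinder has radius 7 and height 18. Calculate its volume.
Volume = pi * r² * h
Volume = pi * 7² * 18
Volume = pi * 49 * 18
Volume = pi * 882
Volume = 2770.88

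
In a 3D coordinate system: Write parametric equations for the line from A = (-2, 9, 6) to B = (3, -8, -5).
Direction vector d = B - A = (5, -17, -11)
x = -2 + 5t, y = 9 - 17t, z = 6 - 11t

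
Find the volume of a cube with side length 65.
Volume = s³
Volume = 65³
Volume = 274625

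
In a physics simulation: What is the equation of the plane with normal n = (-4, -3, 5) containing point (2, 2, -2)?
d = n·P = (-4)(2) + (-3)(2) + (5)(-2) = -24
Plane: -4x - 3y + 5z = -24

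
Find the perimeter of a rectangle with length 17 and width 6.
Perimeter = 2 * (length + width)
Perimeter = 2 * (17 + 6)
Perimeter = 2 * 23
Perimeter = 46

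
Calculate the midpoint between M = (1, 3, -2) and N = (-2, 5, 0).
Midpoint = ((1-2)/2, (3+5)/2, (-2+0)/2) = (-0.5, 4, -1)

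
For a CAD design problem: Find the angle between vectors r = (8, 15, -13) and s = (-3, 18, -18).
r·s = 480, |r|² = 458, |s|² = 657
cos θ = 480/√300906 ≈ 0.875
θ ≈ 28.95°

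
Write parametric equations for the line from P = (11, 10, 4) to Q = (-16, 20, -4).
Direction vector d = Q - P = (-27, 10, -8)
x = 11 - 27t, y = 10 + 10t, z = 4 - 8t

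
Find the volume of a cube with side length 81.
Volume = s³
Volume = 81³
Volume = 531441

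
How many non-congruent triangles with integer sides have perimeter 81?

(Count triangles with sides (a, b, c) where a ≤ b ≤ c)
With a ≤ b ≤ c and a + b + c = 81, the triangle inequality a + b > c gives c < 81/2, so c ≤ 40.
Iterate a from 1 to ⌊p/3⌋ = 27; for each a, b ranges from a to ⌊(p−a)/2⌋ with c = p − a − b, keeping only c ≥ b.
Triples: (1, 40, 40), (2, 39, 40), (3, 38, 40), …
Count = 147 triangles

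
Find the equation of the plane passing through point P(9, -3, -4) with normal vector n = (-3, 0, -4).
d = n·P = (-3)(9) + (0)(-3) + (-4)(-4) = -11
Plane: -3x - 4z = -11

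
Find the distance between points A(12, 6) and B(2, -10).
Using the distance formula: d = sqrt((x₂-x₁)² + (y₂-y₁)²)
dx = 2 - 12 = -10
dy = (-10) - 6 = -16
d = sqrt((-10)² + (-16)²) = sqrt(100 + 256) = sqrt(356) = 18.87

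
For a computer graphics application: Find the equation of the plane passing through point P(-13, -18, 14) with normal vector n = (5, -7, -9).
d = n·P = (5)(-13) + (-7)(-18) + (-9)(14) = -65
Plane: 5x - 7y - 9z = -65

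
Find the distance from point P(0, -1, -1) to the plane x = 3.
d = |1(0) + 0(-1) + 0(-1) - (3)| / √(1² + 0² + 0²) = 3/√1 = 3.0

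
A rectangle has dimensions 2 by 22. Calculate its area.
Area = length * width
Area = 2 * 22
Area = 44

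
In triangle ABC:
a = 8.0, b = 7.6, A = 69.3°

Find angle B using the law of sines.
sin(B)/b = sin(A)/a
sin(B) = b·sin(A)/a = 7.6·sin(69.3°)/8.0 = 0.888672
B = arcsin(0.888672) = 62.71°  (b ≤ a, so B ≤ A and the acute solution is unique)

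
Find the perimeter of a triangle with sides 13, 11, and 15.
Perimeter = sum of all sides
Perimeter = 13 + 11 + 15
Perimeter = 39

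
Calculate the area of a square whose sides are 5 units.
Area = s²
Area = 5²
Area = 25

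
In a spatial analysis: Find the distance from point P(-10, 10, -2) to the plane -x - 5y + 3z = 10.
d = |(-1)(-10) + (-5)(10) + 3(-2) - (10)| / √((-1)² + (-5)² + 3²) = 56/√35 = 9.466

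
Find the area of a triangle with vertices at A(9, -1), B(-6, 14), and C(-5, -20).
Using the coordinate formula: Area = (1/2)|x₁(y₂-y₃) + x₂(y₃-y₁) + x₃(y₁-y₂)|
Area = (1/2)|9(14-(-20)) + (-6)((-20)-(-1)) + (-5)((-1)-14)|
Area = (1/2)|9*34 + (-6)*(-19) + (-5)*(-15)|
Area = (1/2)|306 + 114 + 75|
Area = (1/2)*495 = 247.50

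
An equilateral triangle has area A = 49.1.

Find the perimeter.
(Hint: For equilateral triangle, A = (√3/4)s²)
A = (√3/4)s²  →  s² = 4A/√3 = 4·49.1/√3 = 113.392
s = 10.6485
Perimeter = 3s = 31.95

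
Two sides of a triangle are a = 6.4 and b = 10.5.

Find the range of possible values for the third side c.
By the triangle inequality: |a - b| < c < a + b
|6.4 - 10.5| < c < 6.4 + 10.5
4.1 < c < 16.9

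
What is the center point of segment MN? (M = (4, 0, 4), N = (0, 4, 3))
Midpoint = ((4+0)/2, (0+4)/2, (4+3)/2) = (2, 2, 3.5)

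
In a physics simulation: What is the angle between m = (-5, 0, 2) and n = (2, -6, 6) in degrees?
m·n = 2, |m|² = 29, |n|² = 76
cos θ = 2/√2204 ≈ 0.0426
θ ≈ 87.56°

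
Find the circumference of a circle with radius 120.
Circumference = 2 * pi * r
Circumference = 2 * pi * 120
Circumference = 753.98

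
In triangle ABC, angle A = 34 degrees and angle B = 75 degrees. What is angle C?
Sum of angles in a triangle = 180 degrees
Third angle = 180 - 34 - 75
Third angle = 71 degrees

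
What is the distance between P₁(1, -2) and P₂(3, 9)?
Using the distance formula: d = sqrt((x₂-x₁)² + (y₂-y₁)²)
dx = 3 - 1 = 2
dy = 9 - (-2) = 11
d = sqrt(2² + 11²) = sqrt(4 + 121) = sqrt(125) = 11.18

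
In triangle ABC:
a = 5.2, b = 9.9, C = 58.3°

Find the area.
Using A = ½ab·sin(C):
A = ½·5.2·9.9·sin(58.3°) = ½·51.48·0.850811 = 21.9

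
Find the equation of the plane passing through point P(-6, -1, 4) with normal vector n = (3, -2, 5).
d = n·P = (3)(-6) + (-2)(-1) + (5)(4) = 4
Plane: 3x - 2y + 5z = 4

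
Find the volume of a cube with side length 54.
Volume = s³
Volume = 54³
Volume = 157464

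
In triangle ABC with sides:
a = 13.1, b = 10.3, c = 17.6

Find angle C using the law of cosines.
cos(C) = (a² + b² - c²)/(2ab)
cos(C) = (13.1² + 10.3² - 17.6²)/(2·13.1·10.3) = -32.06/269.86 = -0.118802
C = arccos(-0.118802) = 96.82°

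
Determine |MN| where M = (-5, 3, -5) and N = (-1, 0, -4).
d = √[(4)² + (-3)² + (1)²] = √26 = 5.099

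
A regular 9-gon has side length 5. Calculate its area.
For a regular 9-gon with side length s = 5:
Apothem a = s / (2*tan(pi/9)) = 5 / (2*tan(pi/9)) ≈ 6.8687
Perimeter P = 9 * 5 = 45
Area = (1/2) * P * a = (1/2) * 45 * 6.8687 = 154.55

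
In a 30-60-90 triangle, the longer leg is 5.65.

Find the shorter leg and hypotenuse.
In a 30-60-90 triangle, sides are in ratio 1 : √3 : 2.
Long leg = short leg·√3  →  short leg = 5.65/√3 = 3.262
Hypotenuse = 2·(short leg) = 2·5.65/√3 = 6.524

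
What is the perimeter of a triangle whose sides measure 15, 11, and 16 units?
Perimeter = sum of all sides
Perimeter = 15 + 11 + 16
Perimeter = 42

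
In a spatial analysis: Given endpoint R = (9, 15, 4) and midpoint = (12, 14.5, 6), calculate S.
S = (2×12 - 9, 2×14.5 - 15, 2×6 - 4) = (15, 14, 8)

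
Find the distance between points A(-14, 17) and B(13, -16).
Using the distance formula: d = sqrt((x₂-x₁)² + (y₂-y₁)²)
dx = 13 - (-14) = 27
dy = (-16) - 17 = -33
d = sqrt(27² + (-33)²) = sqrt(729 + 1089) = sqrt(1818) = 42.64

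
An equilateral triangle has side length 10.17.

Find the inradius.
For an equilateral triangle, r = s/(2√3) where s is the side.
r = 10.17/(2√3) = 10.17/3.464102 = 2.936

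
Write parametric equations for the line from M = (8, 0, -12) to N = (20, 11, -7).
Direction vector d = N - M = (12, 11, 5)
x = 8 + 12t, y = 0 + 11t, z = -12 + 5t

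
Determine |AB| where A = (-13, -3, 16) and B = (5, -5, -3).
d = √[(18)² + (-2)² + (-19)²] = √689 = 26.25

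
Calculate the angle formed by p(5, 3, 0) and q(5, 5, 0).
p·q = 40, |p|² = 34, |q|² = 50
cos θ = 40/√1700 ≈ 0.9701
θ ≈ 14.04°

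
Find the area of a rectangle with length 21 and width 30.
Area = length * width
Area = 21 * 30
Area = 630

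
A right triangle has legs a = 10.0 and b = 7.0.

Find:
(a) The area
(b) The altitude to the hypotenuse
(a) Area = ½ab = ½·10.0·7.0 = 35
(b) Hypotenuse c = √(10.0² + 7.0²) = √149 = 12.2066
    Area = ½·c·h_c  →  h_c = 2·Area/c = 2·35/12.2066 = 5.735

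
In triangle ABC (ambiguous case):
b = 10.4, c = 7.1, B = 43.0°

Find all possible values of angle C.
sin(C)/c = sin(B)/b  →  sin(C) = c·sin(B)/b = 7.1·sin(43.0°)/10.4 = 0.465595
C₁ = arcsin(0.465595) = 27.75°,  C₂ = 180° - C₁ = 152.25°
Check C₂: A = 180° - 43.0° - 152.25° = -15.25° ≤ 0, rejected
C = 27.75° (one solution)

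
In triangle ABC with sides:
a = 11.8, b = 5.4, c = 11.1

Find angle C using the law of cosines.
cos(C) = (a² + b² - c²)/(2ab)
cos(C) = (11.8² + 5.4² - 11.1²)/(2·11.8·5.4) = 45.19/127.44 = 0.354598
C = arccos(0.354598) = 69.23°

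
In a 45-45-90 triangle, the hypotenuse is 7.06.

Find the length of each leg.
In a 45-45-90 triangle, hypotenuse = leg·√2  →  leg = hypotenuse/√2
leg = 7.06/√2 = 4.992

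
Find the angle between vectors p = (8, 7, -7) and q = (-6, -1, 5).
p·q = -90, |p|² = 162, |q|² = 62
cos θ = -90/√10044 ≈ -0.898
θ ≈ 153.9°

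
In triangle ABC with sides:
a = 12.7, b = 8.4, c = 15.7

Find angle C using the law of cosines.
cos(C) = (a² + b² - c²)/(2ab)
cos(C) = (12.7² + 8.4² - 15.7²)/(2·12.7·8.4) = -14.64/213.36 = -0.068616
C = arccos(-0.068616) = 93.93°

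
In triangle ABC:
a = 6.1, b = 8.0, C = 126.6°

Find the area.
Using A = ½ab·sin(C):
A = ½·6.1·8.0·sin(126.6°) = ½·48.8·0.802817 = 19.59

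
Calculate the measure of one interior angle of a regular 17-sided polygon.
Interior angle of a regular n-gon = (n-2)*180/n
Interior angle = (17-2)*180/17
Interior angle = 15*180/17
Interior angle = 2700/17
Interior angle = 158.82 degrees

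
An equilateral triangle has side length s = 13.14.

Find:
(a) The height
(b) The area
(a) Height h = s·√3/2 = 13.14·√3/2 = 11.38
(b) Area = (√3/4)·s² = (√3/4)·13.14² = (√3/4)·172.66 = 74.76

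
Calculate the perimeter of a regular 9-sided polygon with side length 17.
Perimeter = number of sides * side length
Perimeter = 9 * 17
Perimeter = 153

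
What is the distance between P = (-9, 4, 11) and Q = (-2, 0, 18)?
d = √[(7)² + (-4)² + (7)²] = √114 = 10.68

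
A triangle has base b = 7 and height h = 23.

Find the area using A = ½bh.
A = ½·7·23 = 80.5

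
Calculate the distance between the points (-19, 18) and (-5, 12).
Using the distance formula: d = sqrt((x₂-x₁)² + (y₂-y₁)²)
dx = (-5) - (-19) = 14
dy = 12 - 18 = -6
d = sqrt(14² + (-6)²) = sqrt(196 + 36) = sqrt(232) = 15.23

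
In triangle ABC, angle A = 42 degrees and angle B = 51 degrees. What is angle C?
Sum of angles in a triangle = 180 degrees
Third angle = 180 - 42 - 51
Third angle = 87 degrees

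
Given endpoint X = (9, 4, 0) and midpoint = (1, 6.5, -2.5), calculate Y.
Y = (2×1 - 9, 2×6.5 - 4, 2×(-2.5) - 0) = (-7, 9, -5)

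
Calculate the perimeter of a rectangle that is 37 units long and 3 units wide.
Perimeter = 2 * (length + width)
Perimeter = 2 * (37 + 3)
Perimeter = 2 * 40
Perimeter = 80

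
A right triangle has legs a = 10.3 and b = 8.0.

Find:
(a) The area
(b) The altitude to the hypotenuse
(a) Area = ½ab = ½·10.3·8.0 = 41.2
(b) Hypotenuse c = √(10.3² + 8.0²) = √170.09 = 13.0419
    Area = ½·c·h_c  →  h_c = 2·Area/c = 2·41.2/13.0419 = 6.318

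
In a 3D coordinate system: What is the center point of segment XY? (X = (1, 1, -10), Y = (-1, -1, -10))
Midpoint = ((1-1)/2, (1-1)/2, (-10-10)/2) = (0, 0, -10)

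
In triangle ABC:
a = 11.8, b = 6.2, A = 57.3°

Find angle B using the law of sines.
sin(B)/b = sin(A)/a
sin(B) = b·sin(A)/a = 6.2·sin(57.3°)/11.8 = 0.442150
B = arcsin(0.442150) = 26.24°  (b ≤ a, so B ≤ A and the acute solution is unique)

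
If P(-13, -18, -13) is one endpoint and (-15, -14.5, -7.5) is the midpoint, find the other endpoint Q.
Q = (2×(-15) - (-13), 2×(-14.5) - (-18), 2×(-7.5) - (-13)) = (-17, -11, -2)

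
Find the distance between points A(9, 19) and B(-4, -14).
Using the distance formula: d = sqrt((x₂-x₁)² + (y₂-y₁)²)
dx = (-4) - 9 = -13
dy = (-14) - 19 = -33
d = sqrt((-13)² + (-33)²) = sqrt(169 + 1089) = sqrt(1258) = 35.47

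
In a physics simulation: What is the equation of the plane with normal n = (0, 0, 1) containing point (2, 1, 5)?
d = n·P = (0)(2) + (0)(1) + (1)(5) = 5
Plane: z = 5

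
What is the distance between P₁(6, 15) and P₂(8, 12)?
Using the distance formula: d = sqrt((x₂-x₁)² + (y₂-y₁)²)
dx = 8 - 6 = 2
dy = 12 - 15 = -3
d = sqrt(2² + (-3)²) = sqrt(4 + 9) = sqrt(13) = 3.61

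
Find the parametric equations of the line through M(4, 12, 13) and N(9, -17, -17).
Direction vector d = N - M = (5, -29, -30)
x = 4 + 5t, y = 12 - 29t, z = 13 - 30t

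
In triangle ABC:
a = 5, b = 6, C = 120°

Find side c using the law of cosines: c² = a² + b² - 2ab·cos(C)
c² = 5² + 6² - 2·5·6·cos(120°)
c² = 25 + 36 - 60·-0.5000 = 91
c = √91 = 9.539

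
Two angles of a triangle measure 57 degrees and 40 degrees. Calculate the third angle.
Sum of angles in a triangle = 180 degrees
Third angle = 180 - 57 - 40
Third angle = 83 degrees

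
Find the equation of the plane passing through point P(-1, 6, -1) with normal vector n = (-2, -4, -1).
d = n·P = (-2)(-1) + (-4)(6) + (-1)(-1) = -21
Plane: -2x - 4y - z = -21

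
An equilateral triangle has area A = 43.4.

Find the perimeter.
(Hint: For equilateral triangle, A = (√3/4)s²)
A = (√3/4)s²  →  s² = 4A/√3 = 4·43.4/√3 = 100.228
s = 10.0114
Perimeter = 3s = 30.03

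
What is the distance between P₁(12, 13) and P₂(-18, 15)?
Using the distance formula: d = sqrt((x₂-x₁)² + (y₂-y₁)²)
dx = (-18) - 12 = -30
dy = 15 - 13 = 2
d = sqrt((-30)² + 2²) = sqrt(900 + 4) = sqrt(904) = 30.07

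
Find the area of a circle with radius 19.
Area = pi * r²
Area = pi * 19²
Area = pi * 361
Area = 1134.11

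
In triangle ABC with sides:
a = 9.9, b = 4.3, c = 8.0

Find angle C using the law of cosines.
cos(C) = (a² + b² - c²)/(2ab)
cos(C) = (9.9² + 4.3² - 8.0²)/(2·9.9·4.3) = 52.5/85.14 = 0.616631
C = arccos(0.616631) = 51.93°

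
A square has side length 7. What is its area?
Area = s²
Area = 7²
Area = 49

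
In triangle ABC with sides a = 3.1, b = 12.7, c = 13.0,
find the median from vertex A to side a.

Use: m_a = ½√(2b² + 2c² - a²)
m_a = ½√(2·12.7² + 2·13.0² - 3.1²)
m_a = ½√(322.58 + 338 - 9.61) = ½√650.97 = 12.76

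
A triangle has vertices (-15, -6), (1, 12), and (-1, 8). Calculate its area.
Using the coordinate formula: Area = (1/2)|x₁(y₂-y₃) + x₂(y₃-y₁) + x₃(y₁-y₂)|
Area = (1/2)|(-15)(12-8) + 1(8-(-6)) + (-1)((-6)-12)|
Area = (1/2)|(-15)*4 + 1*14 + (-1)*(-18)|
Area = (1/2)|(-60) + 14 + 18|
Area = (1/2)*28 = 14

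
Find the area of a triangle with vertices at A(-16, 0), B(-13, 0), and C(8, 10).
Using the coordinate formula: Area = (1/2)|x₁(y₂-y₃) + x₂(y₃-y₁) + x₃(y₁-y₂)|
Area = (1/2)|(-16)(0-10) + (-13)(10-0) + 8(0-0)|
Area = (1/2)|(-16)*(-10) + (-13)*10 + 8*0|
Area = (1/2)|160 + (-130) + 0|
Area = (1/2)*30 = 15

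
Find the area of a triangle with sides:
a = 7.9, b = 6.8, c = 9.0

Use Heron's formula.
s = (a+b+c)/2 = (7.9+6.8+9.0)/2 = 11.85
A = √(s(s-a)(s-b)(s-c)) = √(11.85·3.95·5.05·2.85)
A = √673.677 = 25.96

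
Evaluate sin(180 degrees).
sin(180 degrees) = 0.0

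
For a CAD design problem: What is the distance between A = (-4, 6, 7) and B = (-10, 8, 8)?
d = √[(-6)² + (2)² + (1)²] = √41 = 6.403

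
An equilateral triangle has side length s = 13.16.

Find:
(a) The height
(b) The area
(a) Height h = s·√3/2 = 13.16·√3/2 = 11.4
(b) Area = (√3/4)·s² = (√3/4)·13.16² = (√3/4)·173.186 = 74.99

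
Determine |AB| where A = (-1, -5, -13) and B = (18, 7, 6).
d = √[(19)² + (12)² + (19)²] = √866 = 29.43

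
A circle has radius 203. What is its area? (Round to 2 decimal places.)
Area = pi * r²
Area = pi * 203²
Area = pi * 41209
Area = 129461.89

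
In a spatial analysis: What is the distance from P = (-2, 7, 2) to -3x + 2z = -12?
d = |(-3)(-2) + 0(7) + 2(2) - (-12)| / √((-3)² + 0² + 2²) = 22/√13 = 6.102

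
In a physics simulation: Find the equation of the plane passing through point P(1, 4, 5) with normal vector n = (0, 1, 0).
d = n·P = (0)(1) + (1)(4) + (0)(5) = 4
Plane: y = 4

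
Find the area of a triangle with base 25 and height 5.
Area = (1/2) * base * height
Area = (1/2) * 25 * 5
Area = 62.50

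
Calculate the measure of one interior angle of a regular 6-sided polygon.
Interior angle of a regular n-gon = (n-2)*180/n
Interior angle = (6-2)*180/6
Interior angle = 4*180/6
Interior angle = 720/6
Interior angle = 120 degrees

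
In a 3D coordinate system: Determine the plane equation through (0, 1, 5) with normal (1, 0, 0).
d = n·P = (1)(0) + (0)(1) + (0)(5) = 0
Plane: x = 0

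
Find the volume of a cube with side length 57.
Volume = s³
Volume = 57³
Volume = 185193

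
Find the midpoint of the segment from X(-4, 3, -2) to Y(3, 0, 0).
Midpoint = ((-4+3)/2, (3+0)/2, (-2+0)/2) = (-0.5, 1.5, -1)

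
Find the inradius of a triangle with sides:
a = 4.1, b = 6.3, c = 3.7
s = (a+b+c)/2 = (4.1+6.3+3.7)/2 = 7.05
Area = √(s(s-a)(s-b)(s-c)) = √(7.05·2.95·0.75·3.35) = 7.22867
r = Area/s = 7.22867/7.05 = 1.025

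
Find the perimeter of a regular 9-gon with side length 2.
Perimeter = number of sides * side length
Perimeter = 9 * 2
Perimeter = 18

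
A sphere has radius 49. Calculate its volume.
Volume = (4/3) * pi * r³
Volume = (4/3) * pi * 49³
Volume = (4/3) * pi * 117649
Volume = 492806.98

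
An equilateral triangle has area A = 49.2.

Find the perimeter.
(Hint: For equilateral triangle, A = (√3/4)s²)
A = (√3/4)s²  →  s² = 4A/√3 = 4·49.2/√3 = 113.623
s = 10.6594
Perimeter = 3s = 31.98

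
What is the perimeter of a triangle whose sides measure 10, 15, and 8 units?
Perimeter = sum of all sides
Perimeter = 10 + 15 + 8
Perimeter = 33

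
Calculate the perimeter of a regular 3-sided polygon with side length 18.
Perimeter = number of sides * side length
Perimeter = 3 * 18
Perimeter = 54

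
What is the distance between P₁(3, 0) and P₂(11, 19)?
Using the distance formula: d = sqrt((x₂-x₁)² + (y₂-y₁)²)
dx = 11 - 3 = 8
dy = 19 - 0 = 19
d = sqrt(8² + 19²) = sqrt(64 + 361) = sqrt(425) = 20.62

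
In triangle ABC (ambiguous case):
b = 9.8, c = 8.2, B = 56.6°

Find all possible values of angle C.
sin(C)/c = sin(B)/b  →  sin(C) = c·sin(B)/b = 8.2·sin(56.6°)/9.8 = 0.698546
C₁ = arcsin(0.698546) = 44.31°,  C₂ = 180° - C₁ = 135.69°
Check C₂: A = 180° - 56.6° - 135.69° = -12.29° ≤ 0, rejected
C = 44.31° (one solution)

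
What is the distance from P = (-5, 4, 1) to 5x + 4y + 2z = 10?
d = |5(-5) + 4(4) + 2(1) - (10)| / √(5² + 4² + 2²) = 17/√45 = 2.534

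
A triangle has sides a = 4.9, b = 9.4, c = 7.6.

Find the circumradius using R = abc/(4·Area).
s = (a+b+c)/2 = 10.95
Area = √(s(s-a)(s-b)(s-c)) = √(10.95·6.05·1.55·3.35) = 18.547
R = abc/(4·Area) = (4.9·9.4·7.6)/(4·18.547) = 350.056/74.188 = 4.719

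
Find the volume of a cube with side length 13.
Volume = s³
Volume = 13³
Volume = 2197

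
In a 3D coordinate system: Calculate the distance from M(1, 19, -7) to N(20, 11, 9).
d = √[(19)² + (-8)² + (16)²] = √681 = 26.1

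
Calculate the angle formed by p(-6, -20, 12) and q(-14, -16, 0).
p·q = 404, |p|² = 580, |q|² = 452
cos θ = 404/√262160 ≈ 0.789
θ ≈ 37.9°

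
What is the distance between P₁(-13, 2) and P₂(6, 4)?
Using the distance formula: d = sqrt((x₂-x₁)² + (y₂-y₁)²)
dx = 6 - (-13) = 19
dy = 4 - 2 = 2
d = sqrt(19² + 2²) = sqrt(361 + 4) = sqrt(365) = 19.10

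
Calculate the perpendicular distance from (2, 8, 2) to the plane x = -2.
d = |1(2) + 0(8) + 0(2) - (-2)| / √(1² + 0² + 0²) = 4/√1 = 4.0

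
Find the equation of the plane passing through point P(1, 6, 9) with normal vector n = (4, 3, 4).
d = n·P = (4)(1) + (3)(6) + (4)(9) = 58
Plane: 4x + 3y + 4z = 58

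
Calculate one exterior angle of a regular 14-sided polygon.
Exterior angle of a regular n-gon = 360/n
Exterior angle = 360/14
Exterior angle = 25.71 degrees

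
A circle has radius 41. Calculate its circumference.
Circumference = 2 * pi * r
Circumference = 2 * pi * 41
Circumference = 257.61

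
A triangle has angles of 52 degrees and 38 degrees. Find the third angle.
Sum of angles in a triangle = 180 degrees
Third angle = 180 - 52 - 38
Third angle = 90 degrees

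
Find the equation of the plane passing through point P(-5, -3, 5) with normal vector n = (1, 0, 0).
d = n·P = (1)(-5) + (0)(-3) + (0)(5) = -5
Plane: x = -5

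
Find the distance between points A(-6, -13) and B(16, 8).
Using the distance formula: d = sqrt((x₂-x₁)² + (y₂-y₁)²)
dx = 16 - (-6) = 22
dy = 8 - (-13) = 21
d = sqrt(22² + 21²) = sqrt(484 + 441) = sqrt(925) = 30.41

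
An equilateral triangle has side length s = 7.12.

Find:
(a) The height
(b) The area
(a) Height h = s·√3/2 = 7.12·√3/2 = 6.166
(b) Area = (√3/4)·s² = (√3/4)·7.12² = (√3/4)·50.6944 = 21.95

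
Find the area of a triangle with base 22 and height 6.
Area = (1/2) * base * height
Area = (1/2) * 22 * 6
Area = 66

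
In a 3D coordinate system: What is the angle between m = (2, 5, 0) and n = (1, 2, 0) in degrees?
m·n = 12, |m|² = 29, |n|² = 5
cos θ = 12/√145 ≈ 0.9965
θ ≈ 4.764°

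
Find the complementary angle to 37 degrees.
Complementary angles sum to 90 degrees.
Other angle = 90 - 37
Other angle = 53 degrees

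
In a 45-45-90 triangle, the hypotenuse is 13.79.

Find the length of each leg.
In a 45-45-90 triangle, hypotenuse = leg·√2  →  leg = hypotenuse/√2
leg = 13.79/√2 = 9.751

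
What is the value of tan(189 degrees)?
tan(189 degrees) = 0.1584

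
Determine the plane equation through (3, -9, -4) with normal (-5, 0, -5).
d = n·P = (-5)(3) + (0)(-9) + (-5)(-4) = 5
Plane: -5x - 5z = 5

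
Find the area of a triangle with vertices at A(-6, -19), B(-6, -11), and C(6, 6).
Using the coordinate formula: Area = (1/2)|x₁(y₂-y₃) + x₂(y₃-y₁) + x₃(y₁-y₂)|
Area = (1/2)|(-6)((-11)-6) + (-6)(6-(-19)) + 6((-19)-(-11))|
Area = (1/2)|(-6)*(-17) + (-6)*25 + 6*(-8)|
Area = (1/2)|102 + (-150) + (-48)|
Area = (1/2)*96 = 48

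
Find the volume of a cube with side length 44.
Volume = s³
Volume = 44³
Volume = 85184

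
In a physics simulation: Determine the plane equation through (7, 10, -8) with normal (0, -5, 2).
d = n·P = (0)(7) + (-5)(10) + (2)(-8) = -66
Plane: -5y + 2z = -66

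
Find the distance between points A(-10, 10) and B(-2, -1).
Using the distance formula: d = sqrt((x₂-x₁)² + (y₂-y₁)²)
dx = (-2) - (-10) = 8
dy = (-1) - 10 = -11
d = sqrt(8² + (-11)²) = sqrt(64 + 121) = sqrt(185) = 13.60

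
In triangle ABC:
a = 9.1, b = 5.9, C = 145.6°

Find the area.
Using A = ½ab·sin(C):
A = ½·9.1·5.9·sin(145.6°) = ½·53.69·0.564967 = 15.17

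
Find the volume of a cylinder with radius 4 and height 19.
Volume = pi * r² * h
Volume = pi * 4² * 19
Volume = pi * 16 * 19
Volume = pi * 304
Volume = 955.04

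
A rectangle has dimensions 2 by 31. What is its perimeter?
Perimeter = 2 * (length + width)
Perimeter = 2 * (2 + 31)
Perimeter = 2 * 33
Perimeter = 66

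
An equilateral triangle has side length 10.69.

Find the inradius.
For an equilateral triangle, r = s/(2√3) where s is the side.
r = 10.69/(2√3) = 10.69/3.464102 = 3.086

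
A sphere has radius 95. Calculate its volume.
Volume = (4/3) * pi * r³
Volume = (4/3) * pi * 95³
Volume = (4/3) * pi * 857375
Volume = 3591364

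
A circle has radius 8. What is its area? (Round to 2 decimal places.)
Area = pi * r²
Area = pi * 8²
Area = pi * 64
Area = 201.06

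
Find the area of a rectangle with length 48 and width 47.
Area = length * width
Area = 48 * 47
Area = 2256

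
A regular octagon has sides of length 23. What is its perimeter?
Perimeter = number of sides * side length
Perimeter = 8 * 23
Perimeter = 184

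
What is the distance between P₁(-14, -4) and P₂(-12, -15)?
Using the distance formula: d = sqrt((x₂-x₁)² + (y₂-y₁)²)
dx = (-12) - (-14) = 2
dy = (-15) - (-4) = -11
d = sqrt(2² + (-11)²) = sqrt(4 + 121) = sqrt(125) = 11.18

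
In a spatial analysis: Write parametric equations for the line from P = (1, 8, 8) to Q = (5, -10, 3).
Direction vector d = Q - P = (4, -18, -5)
x = 1 + 4t, y = 8 - 18t, z = 8 - 5t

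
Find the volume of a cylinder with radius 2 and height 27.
Volume = pi * r² * h
Volume = pi * 2² * 27
Volume = pi * 4 * 27
Volume = pi * 108
Volume = 339.29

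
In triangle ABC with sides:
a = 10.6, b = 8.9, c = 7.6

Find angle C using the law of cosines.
cos(C) = (a² + b² - c²)/(2ab)
cos(C) = (10.6² + 8.9² - 7.6²)/(2·10.6·8.9) = 133.81/188.68 = 0.709190
C = arccos(0.709190) = 44.83°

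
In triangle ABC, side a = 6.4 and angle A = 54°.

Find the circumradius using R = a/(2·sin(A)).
R = a/(2·sin(A)) = 6.4/(2·sin(54°))
R = 6.4/(2·0.809017) = 6.4/1.618034 = 3.955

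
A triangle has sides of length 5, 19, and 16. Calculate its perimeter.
Perimeter = sum of all sides
Perimeter = 5 + 19 + 16
Perimeter = 40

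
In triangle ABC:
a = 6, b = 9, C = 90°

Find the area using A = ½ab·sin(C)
A = ½·6·9·sin(90°) = ½·54·1.000000 = 27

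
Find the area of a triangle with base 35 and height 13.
Area = (1/2) * base * height
Area = (1/2) * 35 * 13
Area = 227.50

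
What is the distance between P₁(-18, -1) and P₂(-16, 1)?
Using the distance formula: d = sqrt((x₂-x₁)² + (y₂-y₁)²)
dx = (-16) - (-18) = 2
dy = 1 - (-1) = 2
d = sqrt(2² + 2²) = sqrt(4 + 4) = sqrt(8) = 2.83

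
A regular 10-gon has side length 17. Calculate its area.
For a regular 10-gon with side length s = 17:
Apothem a = s / (2*tan(pi/10)) = 17 / (2*tan(pi/10)) ≈ 26.1603
Perimeter P = 10 * 17 = 170
Area = (1/2) * P * a = (1/2) * 170 * 26.1603 = 2223.63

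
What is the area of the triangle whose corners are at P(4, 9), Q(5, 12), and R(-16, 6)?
Using the coordinate formula: Area = (1/2)|x₁(y₂-y₃) + x₂(y₃-y₁) + x₃(y₁-y₂)|
Area = (1/2)|4(12-6) + 5(6-9) + (-16)(9-12)|
Area = (1/2)|4*6 + 5*(-3) + (-16)*(-3)|
Area = (1/2)|24 + (-15) + 48|
Area = (1/2)*57 = 28.50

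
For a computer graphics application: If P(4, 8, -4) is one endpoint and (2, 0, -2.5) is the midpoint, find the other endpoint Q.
Q = (2×2 - 4, 2×0 - 8, 2×(-2.5) - (-4)) = (0, -8, -1)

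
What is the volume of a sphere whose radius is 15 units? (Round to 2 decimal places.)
Volume = (4/3) * pi * r³
Volume = (4/3) * pi * 15³
Volume = (4/3) * pi * 3375
Volume = 14137.17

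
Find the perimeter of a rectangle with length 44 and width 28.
Perimeter = 2 * (length + width)
Perimeter = 2 * (44 + 28)
Perimeter = 2 * 72
Perimeter = 144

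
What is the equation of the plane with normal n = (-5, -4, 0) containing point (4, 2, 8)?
d = n·P = (-5)(4) + (-4)(2) + (0)(8) = -28
Plane: -5x - 4y = -28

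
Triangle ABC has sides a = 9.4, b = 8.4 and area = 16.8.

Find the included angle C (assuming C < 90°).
Area = ½ab·sin(C)  →  sin(C) = 2·Area/(ab)
sin(C) = 2·16.8/(9.4·8.4) = 0.425532
C = arcsin(0.425532) = 25.18°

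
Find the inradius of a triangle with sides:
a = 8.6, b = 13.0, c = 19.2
s = (a+b+c)/2 = (8.6+13.0+19.2)/2 = 20.4
Area = √(s(s-a)(s-b)(s-c)) = √(20.4·11.8·7.4·1.2) = 46.2341
r = Area/s = 46.2341/20.4 = 2.266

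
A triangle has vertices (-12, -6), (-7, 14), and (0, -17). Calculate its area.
Using the coordinate formula: Area = (1/2)|x₁(y₂-y₃) + x₂(y₃-y₁) + x₃(y₁-y₂)|
Area = (1/2)|(-12)(14-(-17)) + (-7)((-17)-(-6)) + 0((-6)-14)|
Area = (1/2)|(-12)*31 + (-7)*(-11) + 0*(-20)|
Area = (1/2)|(-372) + 77 + 0|
Area = (1/2)*295 = 147.50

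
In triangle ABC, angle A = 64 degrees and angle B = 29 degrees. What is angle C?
Sum of angles in a triangle = 180 degrees
Third angle = 180 - 64 - 29
Third angle = 87 degrees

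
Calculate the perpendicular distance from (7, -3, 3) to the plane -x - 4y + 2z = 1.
d = |(-1)(7) + (-4)(-3) + 2(3) - (1)| / √((-1)² + (-4)² + 2²) = 10/√21 = 2.182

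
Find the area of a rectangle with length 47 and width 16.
Area = length * width
Area = 47 * 16
Area = 752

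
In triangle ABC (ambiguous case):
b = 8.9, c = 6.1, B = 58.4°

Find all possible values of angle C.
sin(C)/c = sin(B)/b  →  sin(C) = c·sin(B)/b = 6.1·sin(58.4°)/8.9 = 0.583768
C₁ = arcsin(0.583768) = 35.72°,  C₂ = 180° - C₁ = 144.28°
Check C₂: A = 180° - 58.4° - 144.28° = -22.68° ≤ 0, rejected
C = 35.72° (one solution)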